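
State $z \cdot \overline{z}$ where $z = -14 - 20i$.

z * conjugate(z) = |z|^2 = a^2 + b^2
= (-14)^2 + (-20)^2 = 596


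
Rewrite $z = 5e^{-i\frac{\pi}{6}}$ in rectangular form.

a = r cos θ = 5 * sqrt(3)/2 = 5*sqrt(3)/2
b = r sin θ = 5 * -1/2 = -5/2
z = 5*sqrt(3)/2 - (5/2)i


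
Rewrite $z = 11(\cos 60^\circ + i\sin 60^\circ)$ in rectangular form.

a = r cos θ = 11 * 1/2 = 11/2
b = r sin θ = 11 * sqrt(3)/2 = 11*sqrt(3)/2
z = 11/2 + (11*sqrt(3)/2)i


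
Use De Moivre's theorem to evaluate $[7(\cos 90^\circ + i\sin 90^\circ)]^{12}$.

By De Moivre: z^n = r^n(cos(nθ) + i sin(nθ))
= 7^12(cos(12*90°) + i sin(12*90°))
= 13841287201(cos 0° + i sin 0°)
= 13841287201


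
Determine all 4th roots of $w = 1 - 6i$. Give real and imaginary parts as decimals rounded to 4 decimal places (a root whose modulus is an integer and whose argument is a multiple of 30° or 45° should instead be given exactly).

|w| = sqrt(37) ≈ 6.082763, arg(w) ≈ 279.462322°
Root modulus = sqrt(37)^(1/4) ≈ 1.570454
Root arguments: θ_k = (arg(w) + 360°k)/4 for k = 0, 1, ..., 3
Compute each root as (root modulus)(cos θ_k + i sin θ_k) using full-precision intermediates, then round to 4 decimal places.
Roots: 0.5406 + 1.4745i, -1.4745 + 0.5406i, -0.5406 - 1.4745i, 1.4745 - 0.5406i


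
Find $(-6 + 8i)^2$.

(a + bi)^2 = a^2 - b^2 + 2abi
= (-6)^2 - 8^2 + 2*(-6)*8i
= -28 - 96i


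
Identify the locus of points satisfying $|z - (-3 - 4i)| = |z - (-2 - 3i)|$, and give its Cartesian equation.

|z - z1| = |z - z2| means z is equidistant from z1 and z2,
i.e. the perpendicular bisector of the segment from (-3, -4) to (-2, -3) (midpoint (-5/2, -7/2)).
With z = x + yi, square both sides:
(x - (-3))^2 + (y - (-4))^2 = (x - (-2))^2 + (y - (-3))^2
The x^2 and y^2 terms cancel: 2x + 2y = 13 - 25 = -12
Simplify: x + y = -6
Locus: Perpendicular bisector of the segment from (-3, -4) to (-2, -3): the line x + y = -6


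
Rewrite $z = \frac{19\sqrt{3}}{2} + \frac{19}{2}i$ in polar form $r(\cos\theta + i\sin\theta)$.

r = |z| = sqrt(a^2 + b^2) = sqrt((19*sqrt(3)/2)^2 + (19/2)^2) = sqrt(1083/4 + 361/4) = sqrt(361) = 19
θ = arctan(b/a) = arctan(9.5/16.4545) (quadrant-adjusted) = 30°
z = 19(cos 30° + i sin 30°)


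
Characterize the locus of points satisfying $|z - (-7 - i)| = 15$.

|z - z0| = r describes a circle centered at z0 with radius r
Here z0 = -7 - i and r = 15
Locus: Circle centered at (-7, -1) with radius 15


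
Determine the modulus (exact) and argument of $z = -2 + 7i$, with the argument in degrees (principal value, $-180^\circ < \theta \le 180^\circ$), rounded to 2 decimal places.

|z| = sqrt((-2)^2 + 7^2) = sqrt(53)
arg(z) = arctan(b/a) = arctan(7/-2) (quadrant-adjusted) = 105.95°


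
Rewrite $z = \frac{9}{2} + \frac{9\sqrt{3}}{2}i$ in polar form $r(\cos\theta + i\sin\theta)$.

r = |z| = sqrt(a^2 + b^2) = sqrt((9/2)^2 + (9*sqrt(3)/2)^2) = sqrt(81/4 + 243/4) = sqrt(81) = 9
θ = arctan(b/a) = arctan(7.7942/4.5) (quadrant-adjusted) = 60°
z = 9(cos 60° + i sin 60°)


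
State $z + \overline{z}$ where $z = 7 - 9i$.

z + conjugate(z) = (a + bi) + (a - bi) = 2a
= 2 * 7 = 14


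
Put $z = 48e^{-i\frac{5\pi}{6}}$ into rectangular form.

a = r cos θ = 48 * -sqrt(3)/2 = -24*sqrt(3)
b = r sin θ = 48 * -1/2 = -24
z = -24*sqrt(3) - 24i


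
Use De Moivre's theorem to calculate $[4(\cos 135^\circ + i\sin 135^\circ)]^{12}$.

By De Moivre: z^n = r^n(cos(nθ) + i sin(nθ))
= 4^12(cos(12*135°) + i sin(12*135°))
= 16777216(cos 180° + i sin 180°)
= -16777216


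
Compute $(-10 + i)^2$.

(a + bi)^2 = a^2 - b^2 + 2abi
= (-10)^2 - 1^2 + 2*(-10)*1i
= 99 - 20i


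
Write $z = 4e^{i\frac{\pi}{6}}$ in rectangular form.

a = r cos θ = 4 * sqrt(3)/2 = 2*sqrt(3)
b = r sin θ = 4 * 1/2 = 2
z = 2*sqrt(3) + 2i


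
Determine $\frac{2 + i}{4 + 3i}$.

Multiply numerator and denominator by conjugate (4 - 3i):
= (2 + i)(4 - 3i) / (4^2 + 3^2)
= (11 - 2i) / 25
= 11/25 - (2/25)i


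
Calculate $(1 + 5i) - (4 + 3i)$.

(1 - 4) + (5 - 3)i = -3 + 2i


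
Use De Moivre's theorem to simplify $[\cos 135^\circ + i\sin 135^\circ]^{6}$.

By De Moivre: z^n = r^n(cos(nθ) + i sin(nθ))
= 1^6(cos(6*135°) + i sin(6*135°))
= 1(cos 90° + i sin 90°)
= i


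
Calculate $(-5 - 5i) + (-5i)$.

(-5 + 0) + (-5 + (-5))i = -5 - 10i


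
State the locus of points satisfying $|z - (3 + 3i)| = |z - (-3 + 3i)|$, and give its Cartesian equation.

|z - z1| = |z - z2| means z is equidistant from z1 and z2,
i.e. the perpendicular bisector of the segment from (3, 3) to (-3, 3) (midpoint (0, 3)).
With z = x + yi, square both sides:
(x - 3)^2 + (y - 3)^2 = (x - (-3))^2 + (y - 3)^2
The x^2 and y^2 terms cancel: -12x + 0y = 18 - 18 = 0
Simplify: x = 0
Locus: Perpendicular bisector of the segment from (3, 3) to (-3, 3): the line x = 0


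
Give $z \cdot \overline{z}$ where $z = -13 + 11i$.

z * conjugate(z) = |z|^2 = a^2 + b^2
= (-13)^2 + 11^2 = 290


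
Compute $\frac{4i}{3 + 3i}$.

Multiply numerator and denominator by conjugate (3 - 3i):
= (4i)(3 - 3i) / (3^2 + 3^2)
= (12 + 12i) / 18
Divide through by 6: (2 + 2i) / 3
= 2/3 + (2/3)i


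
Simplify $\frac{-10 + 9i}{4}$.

Divisor is real, so divide each part by 4:
= -5/2 + (9/4)i


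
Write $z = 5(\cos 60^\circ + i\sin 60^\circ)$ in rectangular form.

a = r cos θ = 5 * 1/2 = 5/2
b = r sin θ = 5 * sqrt(3)/2 = 5*sqrt(3)/2
z = 5/2 + (5*sqrt(3)/2)i


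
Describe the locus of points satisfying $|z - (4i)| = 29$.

|z - z0| = r describes a circle centered at z0 with radius r
Here z0 = 4i and r = 29
Locus: Circle centered at (0, 4) with radius 29


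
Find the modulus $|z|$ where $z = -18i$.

|z| = sqrt(a^2 + b^2) = sqrt(0^2 + (-18)^2) = sqrt(324) = 18


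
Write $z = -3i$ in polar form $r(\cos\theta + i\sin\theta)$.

r = |z| = sqrt(a^2 + b^2) = sqrt((0)^2 + (-3)^2) = sqrt(0 + 9) = sqrt(9) = 3
a = 0 and b < 0, so z lies on the negative imaginary axis: θ = 270°
z = 3(cos 270° + i sin 270°)


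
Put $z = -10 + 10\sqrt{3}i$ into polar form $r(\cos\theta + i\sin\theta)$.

r = |z| = sqrt(a^2 + b^2) = sqrt((-10)^2 + (10*sqrt(3))^2) = sqrt(100 + 300) = sqrt(400) = 20
θ = arctan(b/a) = arctan(17.3205/-10) (quadrant-adjusted) = 120°
z = 20(cos 120° + i sin 120°)


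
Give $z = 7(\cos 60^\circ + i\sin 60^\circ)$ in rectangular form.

a = r cos θ = 7 * 1/2 = 7/2
b = r sin θ = 7 * sqrt(3)/2 = 7*sqrt(3)/2
z = 7/2 + (7*sqrt(3)/2)i


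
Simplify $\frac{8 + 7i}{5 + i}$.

Multiply numerator and denominator by conjugate (5 - i):
= (8 + 7i)(5 - i) / (5^2 + 1^2)
= (47 + 27i) / 26
= 47/26 + (27/26)i


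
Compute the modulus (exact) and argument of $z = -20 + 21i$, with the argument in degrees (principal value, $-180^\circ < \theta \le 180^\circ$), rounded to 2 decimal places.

|z| = sqrt((-20)^2 + 21^2) = 29
arg(z) = arctan(b/a) = arctan(21/-20) (quadrant-adjusted) = 133.60°


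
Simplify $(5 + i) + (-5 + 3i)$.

(5 + (-5)) + (1 + 3)i = 4i


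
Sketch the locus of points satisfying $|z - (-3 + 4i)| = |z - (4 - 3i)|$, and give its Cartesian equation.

|z - z1| = |z - z2| means z is equidistant from z1 and z2,
i.e. the perpendicular bisector of the segment from (-3, 4) to (4, -3) (midpoint (1/2, 1/2)).
With z = x + yi, square both sides:
(x - (-3))^2 + (y - 4)^2 = (x - 4)^2 + (y - (-3))^2
The x^2 and y^2 terms cancel: 14x + (-14)y = 25 - 25 = 0
Simplify: x - y = 0
Locus: Perpendicular bisector of the segment from (-3, 4) to (4, -3): the line x - y = 0


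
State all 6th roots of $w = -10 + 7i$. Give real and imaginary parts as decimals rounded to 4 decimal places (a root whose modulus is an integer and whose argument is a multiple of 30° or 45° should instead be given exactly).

|w| = sqrt(149) ≈ 12.206556, arg(w) ≈ 145.007980°
Root modulus = sqrt(149)^(1/6) ≈ 1.517396
Root arguments: θ_k = (arg(w) + 360°k)/6 for k = 0, 1, ..., 5
Compute each root as (root modulus)(cos θ_k + i sin θ_k) using full-precision intermediates, then round to 4 decimal places.
Roots: 1.3844 + 0.6212i, 0.1542 + 1.5095i, -1.2302 + 0.8883i, -1.3844 - 0.6212i, -0.1542 - 1.5095i, 1.2302 - 0.8883i


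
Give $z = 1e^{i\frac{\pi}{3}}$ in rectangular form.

a = r cos θ = 1 * 1/2 = 1/2
b = r sin θ = 1 * sqrt(3)/2 = sqrt(3)/2
z = 1/2 + (sqrt(3)/2)i


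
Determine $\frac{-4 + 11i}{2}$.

Divisor is real, so divide each part by 2:
= -2 + (11/2)i


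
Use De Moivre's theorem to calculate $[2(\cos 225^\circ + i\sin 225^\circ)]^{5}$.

By De Moivre: z^n = r^n(cos(nθ) + i sin(nθ))
= 2^5(cos(5*225°) + i sin(5*225°))
= 32(cos 45° + i sin 45°)
= 16*sqrt(2) + 16*sqrt(2)i


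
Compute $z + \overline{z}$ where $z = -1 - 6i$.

z + conjugate(z) = (a + bi) + (a - bi) = 2a
= 2 * (-1) = -2


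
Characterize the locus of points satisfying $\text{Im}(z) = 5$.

Im(z) = y where z = x + yi; the equation y = 5 is satisfied by all points with that y-coordinate
Locus: Horizontal line y = 5


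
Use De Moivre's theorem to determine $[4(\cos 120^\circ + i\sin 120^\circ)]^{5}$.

By De Moivre: z^n = r^n(cos(nθ) + i sin(nθ))
= 4^5(cos(5*120°) + i sin(5*120°))
= 1024(cos 240° + i sin 240°)
= -512 - 512*sqrt(3)i


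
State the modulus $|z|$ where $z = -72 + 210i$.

|z| = sqrt(a^2 + b^2) = sqrt((-72)^2 + 210^2) = sqrt(49284) = 222


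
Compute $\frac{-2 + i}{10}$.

Divisor is real, so divide each part by 10:
= -1/5 + (1/10)i


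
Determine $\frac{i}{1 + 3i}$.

Multiply numerator and denominator by conjugate (1 - 3i):
= (i)(1 - 3i) / (1^2 + 3^2)
= (3 + i) / 10
= 3/10 + (1/10)i


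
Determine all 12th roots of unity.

ω_k = e^(2πik/12) = cos(2πk/12) + i sin(2πk/12) for k = 0, 1, ..., 11
Roots: 1, sqrt(3)/2 + (1/2)i, 1/2 + (sqrt(3)/2)i, i, -1/2 + (sqrt(3)/2)i, -sqrt(3)/2 + (1/2)i, -1, -sqrt(3)/2 - (1/2)i, -1/2 - (sqrt(3)/2)i, -i, 1/2 - (sqrt(3)/2)i, sqrt(3)/2 - (1/2)i


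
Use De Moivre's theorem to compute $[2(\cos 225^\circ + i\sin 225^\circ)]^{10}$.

By De Moivre: z^n = r^n(cos(nθ) + i sin(nθ))
= 2^10(cos(10*225°) + i sin(10*225°))
= 1024(cos 90° + i sin 90°)
= 1024i


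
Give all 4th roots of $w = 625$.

|w| = 625, arg(w) = 0°
Root modulus = 625^(1/4) = 5
Root arguments: θ_k = (0° + 360°k)/4 for k = 0, 1, ..., 3
Roots: 5, 5i, -5, -5i


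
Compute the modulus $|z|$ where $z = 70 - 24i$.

|z| = sqrt(a^2 + b^2) = sqrt(70^2 + (-24)^2) = sqrt(5476) = 74


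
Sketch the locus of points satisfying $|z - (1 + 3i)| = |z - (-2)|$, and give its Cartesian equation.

|z - z1| = |z - z2| means z is equidistant from z1 and z2,
i.e. the perpendicular bisector of the segment from (1, 3) to (-2, 0) (midpoint (-1/2, 3/2)).
With z = x + yi, square both sides:
(x - 1)^2 + (y - 3)^2 = (x - (-2))^2 + (y - 0)^2
The x^2 and y^2 terms cancel: -6x + (-6)y = 4 - 10 = -6
Simplify: x + y = 1
Locus: Perpendicular bisector of the segment from (1, 3) to (-2, 0): the line x + y = 1


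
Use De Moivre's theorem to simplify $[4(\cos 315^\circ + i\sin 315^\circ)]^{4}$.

By De Moivre: z^n = r^n(cos(nθ) + i sin(nθ))
= 4^4(cos(4*315°) + i sin(4*315°))
= 256(cos 180° + i sin 180°)
= -256


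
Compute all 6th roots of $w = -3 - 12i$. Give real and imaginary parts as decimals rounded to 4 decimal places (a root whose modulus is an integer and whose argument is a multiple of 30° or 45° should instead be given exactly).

|w| = sqrt(153) ≈ 12.369317, arg(w) ≈ 255.963757°
Root modulus = sqrt(153)^(1/6) ≈ 1.520749
Root arguments: θ_k = (arg(w) + 360°k)/6 for k = 0, 1, ..., 5
Compute each root as (root modulus)(cos θ_k + i sin θ_k) using full-precision intermediates, then round to 4 decimal places.
Roots: 1.1183 + 1.0305i, -0.3333 + 1.4838i, -1.4516 + 0.4532i, -1.1183 - 1.0305i, 0.3333 - 1.4838i, 1.4516 - 0.4532i


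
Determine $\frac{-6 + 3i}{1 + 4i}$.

Multiply numerator and denominator by conjugate (1 - 4i):
= (-6 + 3i)(1 - 4i) / (1^2 + 4^2)
= (6 + 27i) / 17
= 6/17 + (27/17)i


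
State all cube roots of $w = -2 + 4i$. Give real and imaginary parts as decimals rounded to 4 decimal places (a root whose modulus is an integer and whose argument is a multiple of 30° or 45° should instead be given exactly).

|w| = sqrt(20) ≈ 4.472136, arg(w) ≈ 116.565051°
Root modulus = sqrt(20)^(1/3) ≈ 1.647549
Root arguments: θ_k = (arg(w) + 360°k)/3 for k = 0, 1, ..., 2
Compute each root as (root modulus)(cos θ_k + i sin θ_k) using full-precision intermediates, then round to 4 decimal places.
Roots: 1.2830 + 1.0336i, -1.5366 + 0.5943i, 0.2536 - 1.6279i


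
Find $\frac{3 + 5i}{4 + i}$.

Multiply numerator and denominator by conjugate (4 - i):
= (3 + 5i)(4 - i) / (4^2 + 1^2)
= (17 + 17i) / 17
= 1 + i


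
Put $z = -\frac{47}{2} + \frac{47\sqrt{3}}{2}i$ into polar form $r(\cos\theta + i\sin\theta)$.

r = |z| = sqrt(a^2 + b^2) = sqrt((-47/2)^2 + (47*sqrt(3)/2)^2) = sqrt(2209/4 + 6627/4) = sqrt(2209) = 47
θ = arctan(b/a) = arctan(40.7032/-23.5) (quadrant-adjusted) = 120°
z = 47(cos 120° + i sin 120°)


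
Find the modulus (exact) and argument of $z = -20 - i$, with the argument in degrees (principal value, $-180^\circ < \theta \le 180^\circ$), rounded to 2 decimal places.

|z| = sqrt((-20)^2 + (-1)^2) = sqrt(401)
arg(z) = arctan(b/a) = arctan(-1/-20) (quadrant-adjusted) = -177.14°


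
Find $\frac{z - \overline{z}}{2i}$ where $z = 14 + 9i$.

z - conjugate(z) = 2bi
(z - conjugate(z))/(2i) = 2bi/(2i) = b = 9


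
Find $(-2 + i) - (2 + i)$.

(-2 - 2) + (1 - 1)i = -4


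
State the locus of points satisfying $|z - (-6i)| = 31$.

|z - z0| = r describes a circle centered at z0 with radius r
Here z0 = -6i and r = 31
Locus: Circle centered at (0, -6) with radius 31


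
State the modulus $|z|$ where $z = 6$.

|z| = sqrt(a^2 + b^2) = sqrt(6^2 + 0^2) = sqrt(36) = 6


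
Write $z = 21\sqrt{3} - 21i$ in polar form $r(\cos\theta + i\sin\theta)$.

r = |z| = sqrt(a^2 + b^2) = sqrt((21*sqrt(3))^2 + (-21)^2) = sqrt(1323 + 441) = sqrt(1764) = 42
θ = arctan(b/a) = arctan(-21/36.3731) (quadrant-adjusted) = 330°
z = 42(cos 330° + i sin 330°)


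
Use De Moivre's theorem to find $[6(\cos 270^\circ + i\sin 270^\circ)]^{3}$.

By De Moivre: z^n = r^n(cos(nθ) + i sin(nθ))
= 6^3(cos(3*270°) + i sin(3*270°))
= 216(cos 90° + i sin 90°)
= 216i


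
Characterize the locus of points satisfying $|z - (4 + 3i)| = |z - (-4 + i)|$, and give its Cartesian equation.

|z - z1| = |z - z2| means z is equidistant from z1 and z2,
i.e. the perpendicular bisector of the segment from (4, 3) to (-4, 1) (midpoint (0, 2)).
With z = x + yi, square both sides:
(x - 4)^2 + (y - 3)^2 = (x - (-4))^2 + (y - 1)^2
The x^2 and y^2 terms cancel: -16x + (-4)y = 17 - 25 = -8
Simplify: 4x + y = 2
Locus: Perpendicular bisector of the segment from (4, 3) to (-4, 1): the line 4x + y = 2


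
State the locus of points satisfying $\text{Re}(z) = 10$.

Re(z) = x where z = x + yi; the equation x = 10 is satisfied by all points with that x-coordinate
Locus: Vertical line x = 10


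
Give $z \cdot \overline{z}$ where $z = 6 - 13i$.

z * conjugate(z) = |z|^2 = a^2 + b^2
= 6^2 + (-13)^2 = 205


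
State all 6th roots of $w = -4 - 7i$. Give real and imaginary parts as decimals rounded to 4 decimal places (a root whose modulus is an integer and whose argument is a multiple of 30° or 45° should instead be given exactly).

|w| = sqrt(65) ≈ 8.062258, arg(w) ≈ 240.255119°
Root modulus = sqrt(65)^(1/6) ≈ 1.416042
Root arguments: θ_k = (arg(w) + 360°k)/6 for k = 0, 1, ..., 5
Compute each root as (root modulus)(cos θ_k + i sin θ_k) using full-precision intermediates, then round to 4 decimal places.
Roots: 1.0841 + 0.9110i, -0.2469 + 1.3943i, -1.3310 + 0.4833i, -1.0841 - 0.9110i, 0.2469 - 1.3943i, 1.3310 - 0.4833i


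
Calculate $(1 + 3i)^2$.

(a + bi)^2 = a^2 - b^2 + 2abi
= 1^2 - 3^2 + 2*1*3i
= -8 + 6i


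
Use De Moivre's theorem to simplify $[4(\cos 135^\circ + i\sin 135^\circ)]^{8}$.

By De Moivre: z^n = r^n(cos(nθ) + i sin(nθ))
= 4^8(cos(8*135°) + i sin(8*135°))
= 65536(cos 0° + i sin 0°)
= 65536


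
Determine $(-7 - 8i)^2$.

(a + bi)^2 = a^2 - b^2 + 2abi
= (-7)^2 - (-8)^2 + 2*(-7)*(-8)i
= -15 + 112i


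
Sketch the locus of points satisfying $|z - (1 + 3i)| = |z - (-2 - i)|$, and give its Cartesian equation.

|z - z1| = |z - z2| means z is equidistant from z1 and z2,
i.e. the perpendicular bisector of the segment from (1, 3) to (-2, -1) (midpoint (-1/2, 1)).
With z = x + yi, square both sides:
(x - 1)^2 + (y - 3)^2 = (x - (-2))^2 + (y - (-1))^2
The x^2 and y^2 terms cancel: -6x + (-8)y = 5 - 10 = -5
Simplify: 6x + 8y = 5
Locus: Perpendicular bisector of the segment from (1, 3) to (-2, -1): the line 6x + 8y = 5


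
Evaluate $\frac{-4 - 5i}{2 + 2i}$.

Multiply numerator and denominator by conjugate (2 - 2i):
= (-4 - 5i)(2 - 2i) / (2^2 + 2^2)
= (-18 - 2i) / 8
Divide through by 2: (-9 - i) / 4
= -9/4 - (1/4)i


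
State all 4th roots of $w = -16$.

|w| = 16, arg(w) = 180°
Root modulus = 16^(1/4) = 2
Root arguments: θ_k = (180° + 360°k)/4 for k = 0, 1, ..., 3
Roots: sqrt(2) + sqrt(2)i, -sqrt(2) + sqrt(2)i, -sqrt(2) - sqrt(2)i, sqrt(2) - sqrt(2)i


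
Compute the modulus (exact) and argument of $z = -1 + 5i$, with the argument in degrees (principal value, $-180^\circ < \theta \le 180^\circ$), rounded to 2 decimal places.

|z| = sqrt((-1)^2 + 5^2) = sqrt(26)
arg(z) = arctan(b/a) = arctan(5/-1) (quadrant-adjusted) = 101.31°


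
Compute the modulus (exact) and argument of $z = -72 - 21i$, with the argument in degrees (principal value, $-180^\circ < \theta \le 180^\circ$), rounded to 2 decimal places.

|z| = sqrt((-72)^2 + (-21)^2) = 75
arg(z) = arctan(b/a) = arctan(-21/-72) (quadrant-adjusted) = -163.74°


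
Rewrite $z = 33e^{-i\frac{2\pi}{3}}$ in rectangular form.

a = r cos θ = 33 * -1/2 = -33/2
b = r sin θ = 33 * -sqrt(3)/2 = -33*sqrt(3)/2
z = -33/2 - (33*sqrt(3)/2)i


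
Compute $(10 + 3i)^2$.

(a + bi)^2 = a^2 - b^2 + 2abi
= 10^2 - 3^2 + 2*10*3i
= 91 + 60i


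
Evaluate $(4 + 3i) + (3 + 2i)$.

(4 + 3) + (3 + 2)i = 7 + 5i


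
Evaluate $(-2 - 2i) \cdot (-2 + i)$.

(a1*a2 - b1*b2) + (a1*b2 + b1*a2)i
= (4 - (-2)) + (-2 + 4)i
= 6 + 2i


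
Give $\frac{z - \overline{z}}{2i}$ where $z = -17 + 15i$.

z - conjugate(z) = 2bi
(z - conjugate(z))/(2i) = 2bi/(2i) = b = 15


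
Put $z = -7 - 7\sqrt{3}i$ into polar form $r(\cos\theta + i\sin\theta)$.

r = |z| = sqrt(a^2 + b^2) = sqrt((-7)^2 + (-7*sqrt(3))^2) = sqrt(49 + 147) = sqrt(196) = 14
θ = arctan(b/a) = arctan(-12.1244/-7) (quadrant-adjusted) = 240°
z = 14(cos 240° + i sin 240°)


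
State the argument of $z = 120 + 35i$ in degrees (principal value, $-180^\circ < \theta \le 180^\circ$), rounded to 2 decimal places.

θ = arctan(b/a) = arctan(35/120) (quadrant-adjusted) = 16.26°


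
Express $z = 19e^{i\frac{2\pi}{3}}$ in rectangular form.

a = r cos θ = 19 * -1/2 = -19/2
b = r sin θ = 19 * sqrt(3)/2 = 19*sqrt(3)/2
z = -19/2 + (19*sqrt(3)/2)i


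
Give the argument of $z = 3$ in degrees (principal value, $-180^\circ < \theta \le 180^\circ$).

b = 0 and a > 0, so z lies on the positive real axis: θ = 0°


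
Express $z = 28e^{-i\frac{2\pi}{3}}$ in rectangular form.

a = r cos θ = 28 * -1/2 = -14
b = r sin θ = 28 * -sqrt(3)/2 = -14*sqrt(3)
z = -14 - 14*sqrt(3)i


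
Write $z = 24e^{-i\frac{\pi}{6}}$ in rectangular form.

a = r cos θ = 24 * sqrt(3)/2 = 12*sqrt(3)
b = r sin θ = 24 * -1/2 = -12
z = 12*sqrt(3) - 12i


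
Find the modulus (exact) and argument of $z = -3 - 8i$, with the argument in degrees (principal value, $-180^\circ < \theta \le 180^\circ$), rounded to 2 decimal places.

|z| = sqrt((-3)^2 + (-8)^2) = sqrt(73)
arg(z) = arctan(b/a) = arctan(-8/-3) (quadrant-adjusted) = -110.56°


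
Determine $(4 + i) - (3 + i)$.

(4 - 3) + (1 - 1)i = 1


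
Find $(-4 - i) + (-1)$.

(-4 + (-1)) + (-1 + 0)i = -5 - i


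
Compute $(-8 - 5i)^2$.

(a + bi)^2 = a^2 - b^2 + 2abi
= (-8)^2 - (-5)^2 + 2*(-8)*(-5)i
= 39 + 80i


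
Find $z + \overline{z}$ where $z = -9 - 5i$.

z + conjugate(z) = (a + bi) + (a - bi) = 2a
= 2 * (-9) = -18


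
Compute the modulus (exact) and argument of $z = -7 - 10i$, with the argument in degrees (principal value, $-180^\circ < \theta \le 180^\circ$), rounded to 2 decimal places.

|z| = sqrt((-7)^2 + (-10)^2) = sqrt(149)
arg(z) = arctan(b/a) = arctan(-10/-7) (quadrant-adjusted) = -124.99°


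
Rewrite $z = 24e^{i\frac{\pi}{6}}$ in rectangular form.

a = r cos θ = 24 * sqrt(3)/2 = 12*sqrt(3)
b = r sin θ = 24 * 1/2 = 12
z = 12*sqrt(3) + 12i


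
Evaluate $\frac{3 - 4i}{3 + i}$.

Multiply numerator and denominator by conjugate (3 - i):
= (3 - 4i)(3 - i) / (3^2 + 1^2)
= (5 - 15i) / 10
Divide through by 5: (1 - 3i) / 2
= 1/2 - (3/2)i


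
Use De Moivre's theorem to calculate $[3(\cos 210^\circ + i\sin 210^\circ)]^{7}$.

By De Moivre: z^n = r^n(cos(nθ) + i sin(nθ))
= 3^7(cos(7*210°) + i sin(7*210°))
= 2187(cos 30° + i sin 30°)
= 2187*sqrt(3)/2 + (2187/2)i


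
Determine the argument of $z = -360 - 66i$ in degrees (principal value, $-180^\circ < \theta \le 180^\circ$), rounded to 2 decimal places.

θ = arctan(b/a) = arctan(-66/-360) (quadrant-adjusted) = -169.61°


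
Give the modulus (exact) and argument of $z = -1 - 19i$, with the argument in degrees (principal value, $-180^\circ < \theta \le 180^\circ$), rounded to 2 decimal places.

|z| = sqrt((-1)^2 + (-19)^2) = sqrt(362)
arg(z) = arctan(b/a) = arctan(-19/-1) (quadrant-adjusted) = -93.01°


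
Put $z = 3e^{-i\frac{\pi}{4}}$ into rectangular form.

a = r cos θ = 3 * sqrt(2)/2 = 3*sqrt(2)/2
b = r sin θ = 3 * -sqrt(2)/2 = -3*sqrt(2)/2
z = 3*sqrt(2)/2 - (3*sqrt(2)/2)i


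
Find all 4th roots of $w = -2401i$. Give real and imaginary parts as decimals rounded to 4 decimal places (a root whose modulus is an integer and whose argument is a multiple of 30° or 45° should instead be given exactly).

|w| = 2401, arg(w) = 270°
Root modulus = 2401^(1/4) = 7
Root arguments: θ_k = (270° + 360°k)/4 for k = 0, 1, ..., 3
Compute each root as (root modulus)(cos θ_k + i sin θ_k) using full-precision intermediates, then round to 4 decimal places.
Roots: 2.6788 + 6.4672i, -6.4672 + 2.6788i, -2.6788 - 6.4672i, 6.4672 - 2.6788i


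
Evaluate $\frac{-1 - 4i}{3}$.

Divisor is real, so divide each part by 3:
= -1/3 - (4/3)i


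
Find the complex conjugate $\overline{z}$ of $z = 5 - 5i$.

If z = a + bi, then conjugate(z) = a - bi
conjugate(5 - 5i) = 5 + 5i


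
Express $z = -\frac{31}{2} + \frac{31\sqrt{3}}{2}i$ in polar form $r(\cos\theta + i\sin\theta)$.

r = |z| = sqrt(a^2 + b^2) = sqrt((-31/2)^2 + (31*sqrt(3)/2)^2) = sqrt(961/4 + 2883/4) = sqrt(961) = 31
θ = arctan(b/a) = arctan(26.8468/-15.5) (quadrant-adjusted) = 120°
z = 31(cos 120° + i sin 120°)


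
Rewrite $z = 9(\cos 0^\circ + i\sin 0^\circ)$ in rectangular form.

a = r cos θ = 9 * 1 = 9
b = r sin θ = 9 * 0 = 0
z = 9


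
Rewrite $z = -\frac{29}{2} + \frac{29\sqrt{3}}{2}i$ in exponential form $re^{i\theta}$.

r = |z| = sqrt((-29/2)^2 + (29*sqrt(3)/2)^2) = sqrt(841/4 + 2523/4) = sqrt(841) = 29
θ = arctan(b/a) = arctan(25.1147/-14.5) (quadrant-adjusted) = 120° = 2π/3
z = 29e^(i*2π/3)


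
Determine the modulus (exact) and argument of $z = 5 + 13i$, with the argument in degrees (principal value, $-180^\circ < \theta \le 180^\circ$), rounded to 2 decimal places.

|z| = sqrt(5^2 + 13^2) = sqrt(194)
arg(z) = arctan(b/a) = arctan(13/5) (quadrant-adjusted) = 68.96°


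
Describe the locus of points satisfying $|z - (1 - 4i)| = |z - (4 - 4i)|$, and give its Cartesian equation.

|z - z1| = |z - z2| means z is equidistant from z1 and z2,
i.e. the perpendicular bisector of the segment from (1, -4) to (4, -4) (midpoint (5/2, -4)).
With z = x + yi, square both sides:
(x - 1)^2 + (y - (-4))^2 = (x - 4)^2 + (y - (-4))^2
The x^2 and y^2 terms cancel: 6x + 0y = 32 - 17 = 15
Simplify: x = 5/2
Locus: Perpendicular bisector of the segment from (1, -4) to (4, -4): the line x = 5/2


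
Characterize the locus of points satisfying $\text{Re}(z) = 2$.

Re(z) = x where z = x + yi; the equation x = 2 is satisfied by all points with that x-coordinate
Locus: Vertical line x = 2


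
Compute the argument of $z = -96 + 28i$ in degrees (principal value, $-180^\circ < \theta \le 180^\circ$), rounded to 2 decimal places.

θ = arctan(b/a) = arctan(28/-96) (quadrant-adjusted) = 163.74°


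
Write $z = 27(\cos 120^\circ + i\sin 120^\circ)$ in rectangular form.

a = r cos θ = 27 * -1/2 = -27/2
b = r sin θ = 27 * sqrt(3)/2 = 27*sqrt(3)/2
z = -27/2 + (27*sqrt(3)/2)i


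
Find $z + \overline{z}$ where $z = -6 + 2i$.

z + conjugate(z) = (a + bi) + (a - bi) = 2a
= 2 * (-6) = -12


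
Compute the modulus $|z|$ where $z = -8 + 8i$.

|z| = sqrt(a^2 + b^2) = sqrt((-8)^2 + 8^2) = sqrt(128) = sqrt(128)


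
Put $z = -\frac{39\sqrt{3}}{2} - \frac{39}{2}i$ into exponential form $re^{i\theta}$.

r = |z| = sqrt((-39*sqrt(3)/2)^2 + (-39/2)^2) = sqrt(4563/4 + 1521/4) = sqrt(1521) = 39
θ = arctan(b/a) = arctan(-19.5/-33.775) (quadrant-adjusted) = 210° = 7π/6
z = 39e^(i*7π/6)


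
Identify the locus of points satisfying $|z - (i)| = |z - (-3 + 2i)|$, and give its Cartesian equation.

|z - z1| = |z - z2| means z is equidistant from z1 and z2,
i.e. the perpendicular bisector of the segment from (0, 1) to (-3, 2) (midpoint (-3/2, 3/2)).
With z = x + yi, square both sides:
(x - 0)^2 + (y - 1)^2 = (x - (-3))^2 + (y - 2)^2
The x^2 and y^2 terms cancel: -6x + 2y = 13 - 1 = 12
Simplify: 3x - y = -6
Locus: Perpendicular bisector of the segment from (0, 1) to (-3, 2): the line 3x - y = -6


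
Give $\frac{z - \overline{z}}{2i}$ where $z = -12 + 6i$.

z - conjugate(z) = 2bi
(z - conjugate(z))/(2i) = 2bi/(2i) = b = 6


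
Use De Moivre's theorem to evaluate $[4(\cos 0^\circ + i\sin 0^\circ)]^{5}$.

By De Moivre: z^n = r^n(cos(nθ) + i sin(nθ))
= 4^5(cos(5*0°) + i sin(5*0°))
= 1024(cos 0° + i sin 0°)
= 1024


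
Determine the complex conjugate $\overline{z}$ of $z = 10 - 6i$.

If z = a + bi, then conjugate(z) = a - bi
conjugate(10 - 6i) = 10 + 6i


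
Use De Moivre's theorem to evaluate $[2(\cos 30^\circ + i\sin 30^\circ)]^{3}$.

By De Moivre: z^n = r^n(cos(nθ) + i sin(nθ))
= 2^3(cos(3*30°) + i sin(3*30°))
= 8(cos 90° + i sin 90°)
= 8i


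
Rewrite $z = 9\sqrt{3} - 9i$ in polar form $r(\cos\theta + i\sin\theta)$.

r = |z| = sqrt(a^2 + b^2) = sqrt((9*sqrt(3))^2 + (-9)^2) = sqrt(243 + 81) = sqrt(324) = 18
θ = arctan(b/a) = arctan(-9/15.5885) (quadrant-adjusted) = 330°
z = 18(cos 330° + i sin 330°)


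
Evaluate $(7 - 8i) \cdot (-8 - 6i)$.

(a1*a2 - b1*b2) + (a1*b2 + b1*a2)i
= (-56 - 48) + (-42 + 64)i
= -104 + 22i


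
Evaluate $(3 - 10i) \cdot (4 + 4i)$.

(a1*a2 - b1*b2) + (a1*b2 + b1*a2)i
= (12 - (-40)) + (12 + (-40))i
= 52 - 28i


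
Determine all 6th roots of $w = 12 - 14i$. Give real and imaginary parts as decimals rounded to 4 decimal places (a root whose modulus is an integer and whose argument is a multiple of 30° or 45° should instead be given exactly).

|w| = sqrt(340) ≈ 18.439089, arg(w) ≈ 310.601295°
Root modulus = sqrt(340)^(1/6) ≈ 1.625386
Root arguments: θ_k = (arg(w) + 360°k)/6 for k = 0, 1, ..., 5
Compute each root as (root modulus)(cos θ_k + i sin θ_k) using full-precision intermediates, then round to 4 decimal places.
Roots: 1.0059 + 1.2767i, -0.6027 + 1.5095i, -1.6086 + 0.2328i, -1.0059 - 1.2767i, 0.6027 - 1.5095i, 1.6086 - 0.2328i


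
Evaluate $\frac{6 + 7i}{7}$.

Divisor is real, so divide each part by 7:
= 6/7 + i


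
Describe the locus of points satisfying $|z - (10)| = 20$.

|z - z0| = r describes a circle centered at z0 with radius r
Here z0 = 10 and r = 20
Locus: Circle centered at (10, 0) with radius 20


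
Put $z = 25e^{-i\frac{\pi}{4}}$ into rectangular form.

a = r cos θ = 25 * sqrt(2)/2 = 25*sqrt(2)/2
b = r sin θ = 25 * -sqrt(2)/2 = -25*sqrt(2)/2
z = 25*sqrt(2)/2 - (25*sqrt(2)/2)i


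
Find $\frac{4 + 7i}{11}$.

Divisor is real, so divide each part by 11:
= 4/11 + (7/11)i


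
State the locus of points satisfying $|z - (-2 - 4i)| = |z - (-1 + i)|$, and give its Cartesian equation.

|z - z1| = |z - z2| means z is equidistant from z1 and z2,
i.e. the perpendicular bisector of the segment from (-2, -4) to (-1, 1) (midpoint (-3/2, -3/2)).
With z = x + yi, square both sides:
(x - (-2))^2 + (y - (-4))^2 = (x - (-1))^2 + (y - 1)^2
The x^2 and y^2 terms cancel: 2x + 10y = 2 - 20 = -18
Simplify: x + 5y = -9
Locus: Perpendicular bisector of the segment from (-2, -4) to (-1, 1): the line x + 5y = -9


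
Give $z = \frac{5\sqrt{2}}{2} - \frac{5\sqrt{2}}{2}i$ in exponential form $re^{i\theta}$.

r = |z| = sqrt((5*sqrt(2)/2)^2 + (-5*sqrt(2)/2)^2) = sqrt(25/2 + 25/2) = sqrt(25) = 5
θ = arctan(b/a) = arctan(-3.5355/3.5355) (quadrant-adjusted) = -45° = -π/4
z = 5e^(-i*π/4)


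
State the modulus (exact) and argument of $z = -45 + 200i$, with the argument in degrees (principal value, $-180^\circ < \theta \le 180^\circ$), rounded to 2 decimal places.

|z| = sqrt((-45)^2 + 200^2) = 205
arg(z) = arctan(b/a) = arctan(200/-45) (quadrant-adjusted) = 102.68°


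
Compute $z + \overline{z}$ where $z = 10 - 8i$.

z + conjugate(z) = (a + bi) + (a - bi) = 2a
= 2 * 10 = 20


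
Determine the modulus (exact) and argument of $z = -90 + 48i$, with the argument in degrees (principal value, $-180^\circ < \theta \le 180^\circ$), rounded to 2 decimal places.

|z| = sqrt((-90)^2 + 48^2) = 102
arg(z) = arctan(b/a) = arctan(48/-90) (quadrant-adjusted) = 151.93°


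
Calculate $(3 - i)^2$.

(a + bi)^2 = a^2 - b^2 + 2abi
= 3^2 - (-1)^2 + 2*3*(-1)i
= 8 - 6i


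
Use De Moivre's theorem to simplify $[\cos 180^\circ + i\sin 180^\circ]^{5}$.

By De Moivre: z^n = r^n(cos(nθ) + i sin(nθ))
= 1^5(cos(5*180°) + i sin(5*180°))
= 1(cos 180° + i sin 180°)
= -1


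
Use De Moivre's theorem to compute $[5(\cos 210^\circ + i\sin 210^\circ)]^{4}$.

By De Moivre: z^n = r^n(cos(nθ) + i sin(nθ))
= 5^4(cos(4*210°) + i sin(4*210°))
= 625(cos 120° + i sin 120°)
= -625/2 + (625*sqrt(3)/2)i


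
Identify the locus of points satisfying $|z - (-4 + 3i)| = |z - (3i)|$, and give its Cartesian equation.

|z - z1| = |z - z2| means z is equidistant from z1 and z2,
i.e. the perpendicular bisector of the segment from (-4, 3) to (0, 3) (midpoint (-2, 3)).
With z = x + yi, square both sides:
(x - (-4))^2 + (y - 3)^2 = (x - 0)^2 + (y - 3)^2
The x^2 and y^2 terms cancel: 8x + 0y = 9 - 25 = -16
Simplify: x = -2
Locus: Perpendicular bisector of the segment from (-4, 3) to (0, 3): the line x = -2


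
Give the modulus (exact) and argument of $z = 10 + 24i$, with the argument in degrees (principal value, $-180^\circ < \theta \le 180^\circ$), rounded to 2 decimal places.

|z| = sqrt(10^2 + 24^2) = 26
arg(z) = arctan(b/a) = arctan(24/10) (quadrant-adjusted) = 67.38°


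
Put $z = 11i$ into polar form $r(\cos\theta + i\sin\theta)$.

r = |z| = sqrt(a^2 + b^2) = sqrt((0)^2 + (11)^2) = sqrt(0 + 121) = sqrt(121) = 11
a = 0 and b > 0, so z lies on the positive imaginary axis: θ = 90°
z = 11(cos 90° + i sin 90°)


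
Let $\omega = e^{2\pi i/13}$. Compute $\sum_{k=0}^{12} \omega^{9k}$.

Let ζ = ω^9 = e^(2πi·9/13). Since 13 ∤ 9, ζ ≠ 1.
Sum = Σ_{k=0}^{12} ζ^k = (ζ^13 - 1)/(ζ - 1) = (ω^{9·13} - 1)/(ζ - 1) = (1 - 1)/(ζ - 1) = 0


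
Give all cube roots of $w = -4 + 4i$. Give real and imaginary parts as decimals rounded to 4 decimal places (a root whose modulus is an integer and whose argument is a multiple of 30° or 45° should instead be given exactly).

|w| = sqrt(32) ≈ 5.656854, arg(w) = 135°
Root modulus = sqrt(32)^(1/3) ≈ 1.781797
Root arguments: θ_k = (135° + 360°k)/3 for k = 0, 1, ..., 2
Compute each root as (root modulus)(cos θ_k + i sin θ_k) using full-precision intermediates, then round to 4 decimal places.
Roots: 1.2599 + 1.2599i, -1.7211 + 0.4612i, 0.4612 - 1.7211i


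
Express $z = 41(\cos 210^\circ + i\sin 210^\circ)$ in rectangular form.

a = r cos θ = 41 * -sqrt(3)/2 = -41*sqrt(3)/2
b = r sin θ = 41 * -1/2 = -41/2
z = -41*sqrt(3)/2 - (41/2)i


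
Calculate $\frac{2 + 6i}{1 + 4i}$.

Multiply numerator and denominator by conjugate (1 - 4i):
= (2 + 6i)(1 - 4i) / (1^2 + 4^2)
= (26 - 2i) / 17
= 26/17 - (2/17)i


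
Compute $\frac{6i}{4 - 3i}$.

Multiply numerator and denominator by conjugate (4 + 3i):
= (6i)(4 + 3i) / (4^2 + (-3)^2)
= (-18 + 24i) / 25
= -18/25 + (24/25)i


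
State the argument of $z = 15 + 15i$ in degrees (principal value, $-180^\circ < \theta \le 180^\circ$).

θ = arctan(b/a) = arctan(15/15) (quadrant-adjusted) = 45°


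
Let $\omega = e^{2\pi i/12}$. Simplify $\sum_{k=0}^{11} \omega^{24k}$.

Since 12 divides 24, ω^24 = (ω^12)^2 = 1^2 = 1, so every term is 1.
Sum = 12 · 1 = 12


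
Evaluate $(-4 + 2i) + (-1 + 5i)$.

(-4 + (-1)) + (2 + 5)i = -5 + 7i


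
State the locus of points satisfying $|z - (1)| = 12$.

|z - z0| = r describes a circle centered at z0 with radius r
Here z0 = 1 and r = 12
Locus: Circle centered at (1, 0) with radius 12


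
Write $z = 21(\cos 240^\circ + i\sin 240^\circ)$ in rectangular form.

a = r cos θ = 21 * -1/2 = -21/2
b = r sin θ = 21 * -sqrt(3)/2 = -21*sqrt(3)/2
z = -21/2 - (21*sqrt(3)/2)i


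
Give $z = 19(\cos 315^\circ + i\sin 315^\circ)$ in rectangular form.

a = r cos θ = 19 * sqrt(2)/2 = 19*sqrt(2)/2
b = r sin θ = 19 * -sqrt(2)/2 = -19*sqrt(2)/2
z = 19*sqrt(2)/2 - (19*sqrt(2)/2)i


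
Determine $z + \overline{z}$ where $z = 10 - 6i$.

z + conjugate(z) = (a + bi) + (a - bi) = 2a
= 2 * 10 = 20


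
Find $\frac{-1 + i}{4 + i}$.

Multiply numerator and denominator by conjugate (4 - i):
= (-1 + i)(4 - i) / (4^2 + 1^2)
= (-3 + 5i) / 17
= -3/17 + (5/17)i


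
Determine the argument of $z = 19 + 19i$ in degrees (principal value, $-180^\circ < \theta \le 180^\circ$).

θ = arctan(b/a) = arctan(19/19) (quadrant-adjusted) = 45°


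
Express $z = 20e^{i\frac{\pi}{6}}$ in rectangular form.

a = r cos θ = 20 * sqrt(3)/2 = 10*sqrt(3)
b = r sin θ = 20 * 1/2 = 10
z = 10*sqrt(3) + 10i


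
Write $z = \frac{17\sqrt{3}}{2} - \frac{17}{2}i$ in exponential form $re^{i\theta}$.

r = |z| = sqrt((17*sqrt(3)/2)^2 + (-17/2)^2) = sqrt(867/4 + 289/4) = sqrt(289) = 17
θ = arctan(b/a) = arctan(-8.5/14.7224) (quadrant-adjusted) = -30° = -π/6
z = 17e^(-i*π/6)


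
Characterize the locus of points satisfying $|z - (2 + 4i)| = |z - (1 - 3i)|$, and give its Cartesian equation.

|z - z1| = |z - z2| means z is equidistant from z1 and z2,
i.e. the perpendicular bisector of the segment from (2, 4) to (1, -3) (midpoint (3/2, 1/2)).
With z = x + yi, square both sides:
(x - 2)^2 + (y - 4)^2 = (x - 1)^2 + (y - (-3))^2
The x^2 and y^2 terms cancel: -2x + (-14)y = 10 - 20 = -10
Simplify: x + 7y = 5
Locus: Perpendicular bisector of the segment from (2, 4) to (1, -3): the line x + 7y = 5


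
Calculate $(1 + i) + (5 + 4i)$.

(1 + 5) + (1 + 4)i = 6 + 5i


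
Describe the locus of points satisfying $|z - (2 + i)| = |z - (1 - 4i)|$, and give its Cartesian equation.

|z - z1| = |z - z2| means z is equidistant from z1 and z2,
i.e. the perpendicular bisector of the segment from (2, 1) to (1, -4) (midpoint (3/2, -3/2)).
With z = x + yi, square both sides:
(x - 2)^2 + (y - 1)^2 = (x - 1)^2 + (y - (-4))^2
The x^2 and y^2 terms cancel: -2x + (-10)y = 17 - 5 = 12
Simplify: x + 5y = -6
Locus: Perpendicular bisector of the segment from (2, 1) to (1, -4): the line x + 5y = -6


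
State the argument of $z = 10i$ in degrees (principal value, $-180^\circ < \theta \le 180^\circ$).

a = 0 and b > 0, so z lies on the positive imaginary axis: θ = 90°


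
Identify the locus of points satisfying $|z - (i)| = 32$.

|z - z0| = r describes a circle centered at z0 with radius r
Here z0 = i and r = 32
Locus: Circle centered at (0, 1) with radius 32


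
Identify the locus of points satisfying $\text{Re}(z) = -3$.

Re(z) = x where z = x + yi; the equation x = -3 is satisfied by all points with that x-coordinate
Locus: Vertical line x = -3


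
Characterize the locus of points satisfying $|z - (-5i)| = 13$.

|z - z0| = r describes a circle centered at z0 with radius r
Here z0 = -5i and r = 13
Locus: Circle centered at (0, -5) with radius 13


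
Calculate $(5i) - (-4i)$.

(0 - 0) + (5 - (-4))i = 9i


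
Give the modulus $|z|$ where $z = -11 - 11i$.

|z| = sqrt(a^2 + b^2) = sqrt((-11)^2 + (-11)^2) = sqrt(242) = sqrt(242)


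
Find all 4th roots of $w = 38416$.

|w| = 38416, arg(w) = 0°
Root modulus = 38416^(1/4) = 14
Root arguments: θ_k = (0° + 360°k)/4 for k = 0, 1, ..., 3
Roots: 14, 14i, -14, -14i


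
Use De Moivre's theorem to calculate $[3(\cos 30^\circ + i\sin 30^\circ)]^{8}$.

By De Moivre: z^n = r^n(cos(nθ) + i sin(nθ))
= 3^8(cos(8*30°) + i sin(8*30°))
= 6561(cos 240° + i sin 240°)
= -6561/2 - (6561*sqrt(3)/2)i


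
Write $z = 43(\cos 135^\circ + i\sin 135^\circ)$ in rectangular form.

a = r cos θ = 43 * -sqrt(2)/2 = -43*sqrt(2)/2
b = r sin θ = 43 * sqrt(2)/2 = 43*sqrt(2)/2
z = -43*sqrt(2)/2 + (43*sqrt(2)/2)i


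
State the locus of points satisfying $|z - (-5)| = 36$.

|z - z0| = r describes a circle centered at z0 with radius r
Here z0 = -5 and r = 36
Locus: Circle centered at (-5, 0) with radius 36


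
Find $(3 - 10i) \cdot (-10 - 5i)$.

(a1*a2 - b1*b2) + (a1*b2 + b1*a2)i
= (-30 - 50) + (-15 + 100)i
= -80 + 85i


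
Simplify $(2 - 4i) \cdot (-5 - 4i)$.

(a1*a2 - b1*b2) + (a1*b2 + b1*a2)i
= (-10 - 16) + (-8 + 20)i
= -26 + 12i


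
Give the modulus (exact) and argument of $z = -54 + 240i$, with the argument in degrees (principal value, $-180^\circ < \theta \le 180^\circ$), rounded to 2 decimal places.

|z| = sqrt((-54)^2 + 240^2) = 246
arg(z) = arctan(b/a) = arctan(240/-54) (quadrant-adjusted) = 102.68°


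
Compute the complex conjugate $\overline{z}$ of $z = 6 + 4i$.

If z = a + bi, then conjugate(z) = a - bi
conjugate(6 + 4i) = 6 - 4i


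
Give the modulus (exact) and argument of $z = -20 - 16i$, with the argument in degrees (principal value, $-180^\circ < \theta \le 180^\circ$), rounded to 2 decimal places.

|z| = sqrt((-20)^2 + (-16)^2) = sqrt(656)
arg(z) = arctan(b/a) = arctan(-16/-20) (quadrant-adjusted) = -141.34°


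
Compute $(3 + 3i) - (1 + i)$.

(3 - 1) + (3 - 1)i = 2 + 2i


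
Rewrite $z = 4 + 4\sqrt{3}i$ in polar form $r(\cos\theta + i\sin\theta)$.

r = |z| = sqrt(a^2 + b^2) = sqrt((4)^2 + (4*sqrt(3))^2) = sqrt(16 + 48) = sqrt(64) = 8
θ = arctan(b/a) = arctan(6.9282/4) (quadrant-adjusted) = 60°
z = 8(cos 60° + i sin 60°)


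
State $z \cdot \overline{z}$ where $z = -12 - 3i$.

z * conjugate(z) = |z|^2 = a^2 + b^2
= (-12)^2 + (-3)^2 = 153


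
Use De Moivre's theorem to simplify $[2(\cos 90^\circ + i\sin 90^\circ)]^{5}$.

By De Moivre: z^n = r^n(cos(nθ) + i sin(nθ))
= 2^5(cos(5*90°) + i sin(5*90°))
= 32(cos 90° + i sin 90°)
= 32i


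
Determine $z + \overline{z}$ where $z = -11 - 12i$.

z + conjugate(z) = (a + bi) + (a - bi) = 2a
= 2 * (-11) = -22


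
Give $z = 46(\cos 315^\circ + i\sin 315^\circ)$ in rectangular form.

a = r cos θ = 46 * sqrt(2)/2 = 23*sqrt(2)
b = r sin θ = 46 * -sqrt(2)/2 = -23*sqrt(2)
z = 23*sqrt(2) - 23*sqrt(2)i


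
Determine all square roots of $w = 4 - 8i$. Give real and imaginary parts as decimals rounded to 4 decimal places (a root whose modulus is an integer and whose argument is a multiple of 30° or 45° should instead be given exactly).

|w| = sqrt(80) ≈ 8.944272, arg(w) ≈ 296.565051°
Root modulus = sqrt(80)^(1/2) ≈ 2.990698
Root arguments: θ_k = (arg(w) + 360°k)/2 for k = 0, 1, ..., 1
Compute each root as (root modulus)(cos θ_k + i sin θ_k) using full-precision intermediates, then round to 4 decimal places.
Roots: -2.5440 + 1.5723i, 2.5440 - 1.5723i
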